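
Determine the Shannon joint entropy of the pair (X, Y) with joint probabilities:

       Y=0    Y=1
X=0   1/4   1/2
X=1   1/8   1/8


H(X,Y) = -Σ p(x,y) log₂ p(x,y)
  p(0,0)=1/4: -0.2500 × log₂(0.2500) = 0.5000
  p(0,1)=1/2: -0.5000 × log₂(0.5000) = 0.5000
  p(1,0)=1/8: -0.1250 × log₂(0.1250) = 0.3750
  p(1,1)=1/8: -0.1250 × log₂(0.1250) = 0.3750
H(X,Y) = 1.7500 bits


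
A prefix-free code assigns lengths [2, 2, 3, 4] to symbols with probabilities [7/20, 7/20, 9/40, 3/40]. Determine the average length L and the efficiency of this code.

Average length L = Σ p_i × l_i = 2.3750 bits
Entropy H = 1.8247 bits
Efficiency η = H/L × 100% = 76.83%


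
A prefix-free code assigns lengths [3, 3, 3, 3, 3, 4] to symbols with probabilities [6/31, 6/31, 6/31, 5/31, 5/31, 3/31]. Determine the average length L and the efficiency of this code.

Average length L = Σ p_i × l_i = 3.0968 bits
Entropy H = 2.5509 bits
Efficiency η = H/L × 100% = 82.37%


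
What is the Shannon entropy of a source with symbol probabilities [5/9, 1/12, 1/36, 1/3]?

H(X) = -Σ p(x) log₂ p(x)
  -5/9 × log₂(5/9) = 0.4711
  -1/12 × log₂(1/12) = 0.2987
  -1/36 × log₂(1/36) = 0.1436
  -1/3 × log₂(1/3) = 0.5283
H(X) = 1.4418 bits


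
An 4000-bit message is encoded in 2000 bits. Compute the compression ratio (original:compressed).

Compression ratio = Original / Compressed
= 4000 / 2000 = 2.00:1


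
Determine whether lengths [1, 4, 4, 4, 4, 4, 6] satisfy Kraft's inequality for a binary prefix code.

Kraft inequality: Σ 2^(-l_i) ≤ 1 for prefix-free code
Calculating: 2^(-1) + 2^(-4) + 2^(-4) + 2^(-4) + 2^(-4) + 2^(-4) + 2^(-6)
= 0.5 + 0.0625 + 0.0625 + 0.0625 + 0.0625 + 0.0625 + 0.015625
= 0.8281
Since 0.8281 ≤ 1, prefix-free code exists


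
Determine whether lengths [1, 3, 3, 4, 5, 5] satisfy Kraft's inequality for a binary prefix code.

Kraft inequality: Σ 2^(-l_i) ≤ 1 for prefix-free code
Calculating: 2^(-1) + 2^(-3) + 2^(-3) + 2^(-4) + 2^(-5) + 2^(-5)
= 0.5 + 0.125 + 0.125 + 0.0625 + 0.03125 + 0.03125
= 0.8750
Since 0.8750 ≤ 1, prefix-free code exists


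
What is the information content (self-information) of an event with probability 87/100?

Information content I(x) = -log₂(p(x))
I = -log₂(87/100) = -log₂(0.8700)
I = 0.2009 bits


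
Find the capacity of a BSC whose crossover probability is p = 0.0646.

For BSC with error probability p:
C = 1 - H(p) where H(p) is binary entropy
H(0.0646) = -0.0646 × log₂(0.0646) - 0.9354 × log₂(0.9354)
H(p) = 0.3454
C = 1 - 0.3454 = 0.6546 bits/use


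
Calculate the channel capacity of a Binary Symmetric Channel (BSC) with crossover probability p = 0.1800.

For BSC with error probability p:
C = 1 - H(p) where H(p) is binary entropy
H(0.1800) = -0.1800 × log₂(0.1800) - 0.8200 × log₂(0.8200)
H(p) = 0.6801
C = 1 - 0.6801 = 0.3199 bits/use


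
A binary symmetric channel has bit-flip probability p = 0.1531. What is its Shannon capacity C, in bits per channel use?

For BSC with error probability p:
C = 1 - H(p) where H(p) is binary entropy
H(0.1531) = -0.1531 × log₂(0.1531) - 0.8469 × log₂(0.8469)
H(p) = 0.6175
C = 1 - 0.6175 = 0.3825 bits/use


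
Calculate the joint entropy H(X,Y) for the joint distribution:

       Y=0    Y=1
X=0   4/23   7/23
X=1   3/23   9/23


H(X,Y) = -Σ p(x,y) log₂ p(x,y)
  p(0,0)=4/23: -0.1739 × log₂(0.1739) = 0.4389
  p(0,1)=7/23: -0.3043 × log₂(0.3043) = 0.5223
  p(1,0)=3/23: -0.1304 × log₂(0.1304) = 0.3833
  p(1,1)=9/23: -0.3913 × log₂(0.3913) = 0.5297
H(X,Y) = 1.8742 bits


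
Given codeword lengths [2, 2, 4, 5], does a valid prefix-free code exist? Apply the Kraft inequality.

Kraft inequality: Σ 2^(-l_i) ≤ 1 for prefix-free code
Calculating: 2^(-2) + 2^(-2) + 2^(-4) + 2^(-5)
= 0.25 + 0.25 + 0.0625 + 0.03125
= 0.5938
Since 0.5938 ≤ 1, prefix-free code exists


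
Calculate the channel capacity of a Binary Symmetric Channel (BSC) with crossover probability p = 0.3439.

For BSC with error probability p:
C = 1 - H(p) where H(p) is binary entropy
H(0.3439) = -0.3439 × log₂(0.3439) - 0.6561 × log₂(0.6561)
H(p) = 0.9285
C = 1 - 0.9285 = 0.0715 bits/use


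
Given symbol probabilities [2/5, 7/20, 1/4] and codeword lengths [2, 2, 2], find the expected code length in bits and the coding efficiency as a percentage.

Average length L = Σ p_i × l_i = 2.0000 bits
Entropy H = 1.5589 bits
Efficiency η = H/L × 100% = 77.94%


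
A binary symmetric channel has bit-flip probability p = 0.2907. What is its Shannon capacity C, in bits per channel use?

For BSC with error probability p:
C = 1 - H(p) where H(p) is binary entropy
H(0.2907) = -0.2907 × log₂(0.2907) - 0.7093 × log₂(0.7093)
H(p) = 0.8696
C = 1 - 0.8696 = 0.1304 bits/use


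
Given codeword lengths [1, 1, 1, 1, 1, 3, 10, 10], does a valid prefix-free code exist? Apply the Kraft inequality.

Kraft inequality: Σ 2^(-l_i) ≤ 1 for prefix-free code
Calculating: 2^(-1) + 2^(-1) + 2^(-1) + 2^(-1) + 2^(-1) + 2^(-3) + 2^(-10) + 2^(-10)
= 0.5 + 0.5 + 0.5 + 0.5 + 0.5 + 0.125 + 0.0009765625 + 0.0009765625
= 2.6270
Since 2.6270 > 1, prefix-free code does not exist


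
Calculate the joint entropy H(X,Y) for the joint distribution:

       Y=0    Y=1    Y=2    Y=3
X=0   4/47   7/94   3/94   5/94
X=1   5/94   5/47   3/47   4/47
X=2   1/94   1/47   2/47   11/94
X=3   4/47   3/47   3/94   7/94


H(X,Y) = -Σ p(x,y) log₂ p(x,y)
  p(0,0)=4/47: -0.0851 × log₂(0.0851) = 0.3025
  p(0,1)=7/94: -0.0745 × log₂(0.0745) = 0.2790
  p(0,2)=3/94: -0.0319 × log₂(0.0319) = 0.1586
  p(0,3)=5/94: -0.0532 × log₂(0.0532) = 0.2251
  p(1,0)=5/94: -0.0532 × log₂(0.0532) = 0.2251
  p(1,1)=5/47: -0.1064 × log₂(0.1064) = 0.3439
  p(1,2)=3/47: -0.0638 × log₂(0.0638) = 0.2534
  p(1,3)=4/47: -0.0851 × log₂(0.0851) = 0.3025
  p(2,0)=1/94: -0.0106 × log₂(0.0106) = 0.0697
  p(2,1)=1/47: -0.0213 × log₂(0.0213) = 0.1182
  p(2,2)=2/47: -0.0426 × log₂(0.0426) = 0.1938
  p(2,3)=11/94: -0.1170 × log₂(0.1170) = 0.3622
  p(3,0)=4/47: -0.0851 × log₂(0.0851) = 0.3025
  p(3,1)=3/47: -0.0638 × log₂(0.0638) = 0.2534
  p(3,2)=3/94: -0.0319 × log₂(0.0319) = 0.1586
  p(3,3)=7/94: -0.0745 × log₂(0.0745) = 0.2790
H(X,Y) = 3.8277 bits


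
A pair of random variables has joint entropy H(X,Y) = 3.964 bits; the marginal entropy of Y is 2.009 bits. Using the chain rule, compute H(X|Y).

Chain rule: H(X,Y) = H(X|Y) + H(Y)
H(X|Y) = H(X,Y) - H(Y) = 3.964 - 2.009 = 1.955 bits


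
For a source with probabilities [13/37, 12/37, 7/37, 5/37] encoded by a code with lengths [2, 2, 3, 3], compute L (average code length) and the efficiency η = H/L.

Average length L = Σ p_i × l_i = 2.3243 bits
Entropy H = 1.9017 bits
Efficiency η = H/L × 100% = 81.82%


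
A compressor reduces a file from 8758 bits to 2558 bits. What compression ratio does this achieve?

Compression ratio = Original / Compressed
= 8758 / 2558 = 3.42:1


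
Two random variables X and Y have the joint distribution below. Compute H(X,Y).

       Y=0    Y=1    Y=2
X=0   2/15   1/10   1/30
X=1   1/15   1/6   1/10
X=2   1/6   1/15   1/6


H(X,Y) = -Σ p(x,y) log₂ p(x,y)
  p(0,0)=2/15: -0.1333 × log₂(0.1333) = 0.3876
  p(0,1)=1/10: -0.1000 × log₂(0.1000) = 0.3322
  p(0,2)=1/30: -0.0333 × log₂(0.0333) = 0.1636
  p(1,0)=1/15: -0.0667 × log₂(0.0667) = 0.2605
  p(1,1)=1/6: -0.1667 × log₂(0.1667) = 0.4308
  p(1,2)=1/10: -0.1000 × log₂(0.1000) = 0.3322
  p(2,0)=1/6: -0.1667 × log₂(0.1667) = 0.4308
  p(2,1)=1/15: -0.0667 × log₂(0.0667) = 0.2605
  p(2,2)=1/6: -0.1667 × log₂(0.1667) = 0.4308
H(X,Y) = 3.0289 bits


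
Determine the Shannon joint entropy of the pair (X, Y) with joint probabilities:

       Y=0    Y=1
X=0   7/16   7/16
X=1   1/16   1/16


H(X,Y) = -Σ p(x,y) log₂ p(x,y)
  p(0,0)=7/16: -0.4375 × log₂(0.4375) = 0.5218
  p(0,1)=7/16: -0.4375 × log₂(0.4375) = 0.5218
  p(1,0)=1/16: -0.0625 × log₂(0.0625) = 0.2500
  p(1,1)=1/16: -0.0625 × log₂(0.0625) = 0.2500
H(X,Y) = 1.5436 bits


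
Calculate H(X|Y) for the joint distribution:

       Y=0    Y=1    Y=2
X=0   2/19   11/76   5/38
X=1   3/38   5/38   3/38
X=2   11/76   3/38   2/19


H(X|Y) = Σ_y p(y) H(X|Y=y)
  p(Y=0) = 25/76, H(X|Y=0) = 1.5413
  p(Y=1) = 27/76, H(X|Y=1) = 1.5407
  p(Y=2) = 6/19, H(X|Y=2) = 1.5546
H(X|Y) = 0.3289×1.5413 + 0.3553×1.5407 + 0.3158×1.5546 = 1.5453 bits


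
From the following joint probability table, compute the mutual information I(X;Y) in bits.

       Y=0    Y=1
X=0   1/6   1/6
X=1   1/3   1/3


H(X) = 0.9183, H(Y) = 1.0000, H(X,Y) = 1.9183
I(X;Y) = H(X) + H(Y) - H(X,Y) = 0.0000 bits


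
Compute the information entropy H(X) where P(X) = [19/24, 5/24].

H(X) = -Σ p(x) log₂ p(x)
  -19/24 × log₂(19/24) = 0.2668
  -5/24 × log₂(5/24) = 0.4715
H(X) = 0.7383 bits


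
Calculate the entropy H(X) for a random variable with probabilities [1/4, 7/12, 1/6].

H(X) = -Σ p(x) log₂ p(x)
  -1/4 × log₂(1/4) = 0.5000
  -7/12 × log₂(7/12) = 0.4536
  -1/6 × log₂(1/6) = 0.4308
H(X) = 1.3844 bits


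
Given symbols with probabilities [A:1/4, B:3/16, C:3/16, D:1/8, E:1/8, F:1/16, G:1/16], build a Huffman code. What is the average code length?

Huffman tree construction:
Combine smallest probabilities repeatedly
Resulting codes:
  A: 01 (length 2)
  B: 111 (length 3)
  C: 00 (length 2)
  D: 100 (length 3)
  E: 101 (length 3)
  F: 1100 (length 4)
  G: 1101 (length 4)
Average length = Σ p(s) × length(s) = 2.6875 bits


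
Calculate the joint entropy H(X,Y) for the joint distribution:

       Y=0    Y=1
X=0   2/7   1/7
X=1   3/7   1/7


H(X,Y) = -Σ p(x,y) log₂ p(x,y)
  p(0,0)=2/7: -0.2857 × log₂(0.2857) = 0.5164
  p(0,1)=1/7: -0.1429 × log₂(0.1429) = 0.4011
  p(1,0)=3/7: -0.4286 × log₂(0.4286) = 0.5239
  p(1,1)=1/7: -0.1429 × log₂(0.1429) = 0.4011
H(X,Y) = 1.8424 bits


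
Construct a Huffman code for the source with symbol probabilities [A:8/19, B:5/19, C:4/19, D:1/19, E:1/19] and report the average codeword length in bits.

Huffman tree construction:
Combine smallest probabilities repeatedly
Resulting codes:
  A: 0 (length 1)
  B: 10 (length 2)
  C: 111 (length 3)
  D: 1100 (length 4)
  E: 1101 (length 4)
Average length = Σ p(s) × length(s) = 2.0000 bits


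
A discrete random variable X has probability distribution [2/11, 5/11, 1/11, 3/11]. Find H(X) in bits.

H(X) = -Σ p(x) log₂ p(x)
  -2/11 × log₂(2/11) = 0.4472
  -5/11 × log₂(5/11) = 0.5170
  -1/11 × log₂(1/11) = 0.3145
  -3/11 × log₂(3/11) = 0.5112
H(X) = 1.7899 bits


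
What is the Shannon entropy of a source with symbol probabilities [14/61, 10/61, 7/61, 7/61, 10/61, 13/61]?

H(X) = -Σ p(x) log₂ p(x)
  -14/61 × log₂(14/61) = 0.4873
  -10/61 × log₂(10/61) = 0.4277
  -7/61 × log₂(7/61) = 0.3584
  -7/61 × log₂(7/61) = 0.3584
  -10/61 × log₂(10/61) = 0.4277
  -13/61 × log₂(13/61) = 0.4753
H(X) = 2.5348 bits


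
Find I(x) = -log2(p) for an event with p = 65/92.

Information content I(x) = -log₂(p(x))
I = -log₂(65/92) = -log₂(0.7065)
I = 0.5012 bits


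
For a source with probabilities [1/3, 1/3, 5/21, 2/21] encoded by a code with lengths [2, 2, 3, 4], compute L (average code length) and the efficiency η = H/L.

Average length L = Σ p_i × l_i = 2.4286 bits
Entropy H = 1.8727 bits
Efficiency η = H/L × 100% = 77.11%


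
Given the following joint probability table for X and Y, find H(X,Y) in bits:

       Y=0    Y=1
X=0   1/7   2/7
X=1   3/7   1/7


H(X,Y) = -Σ p(x,y) log₂ p(x,y)
  p(0,0)=1/7: -0.1429 × log₂(0.1429) = 0.4011
  p(0,1)=2/7: -0.2857 × log₂(0.2857) = 0.5164
  p(1,0)=3/7: -0.4286 × log₂(0.4286) = 0.5239
  p(1,1)=1/7: -0.1429 × log₂(0.1429) = 0.4011
H(X,Y) = 1.8424 bits


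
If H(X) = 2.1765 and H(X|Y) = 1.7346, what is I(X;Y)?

I(X;Y) = H(X) - H(X|Y)
I(X;Y) = 2.1765 - 1.7346 = 0.4419 bits


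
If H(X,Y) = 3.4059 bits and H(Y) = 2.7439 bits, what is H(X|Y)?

Chain rule: H(X,Y) = H(X|Y) + H(Y)
H(X|Y) = H(X,Y) - H(Y) = 3.4059 - 2.7439 = 0.662 bits


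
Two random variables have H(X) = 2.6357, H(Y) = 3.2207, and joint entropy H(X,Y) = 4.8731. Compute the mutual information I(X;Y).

I(X;Y) = H(X) + H(Y) - H(X,Y)
I(X;Y) = 2.6357 + 3.2207 - 4.8731 = 0.9833 bits


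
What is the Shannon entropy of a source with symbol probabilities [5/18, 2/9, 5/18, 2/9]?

H(X) = -Σ p(x) log₂ p(x)
  -5/18 × log₂(5/18) = 0.5133
  -2/9 × log₂(2/9) = 0.4822
  -5/18 × log₂(5/18) = 0.5133
  -2/9 × log₂(2/9) = 0.4822
H(X) = 1.9911 bits


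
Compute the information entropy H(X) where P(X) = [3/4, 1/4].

H(X) = -Σ p(x) log₂ p(x)
  -3/4 × log₂(3/4) = 0.3113
  -1/4 × log₂(1/4) = 0.5000
H(X) = 0.8113 bits


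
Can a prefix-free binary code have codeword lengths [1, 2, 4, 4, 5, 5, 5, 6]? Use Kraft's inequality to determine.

Kraft inequality: Σ 2^(-l_i) ≤ 1 for prefix-free code
Calculating: 2^(-1) + 2^(-2) + 2^(-4) + 2^(-4) + 2^(-5) + 2^(-5) + 2^(-5) + 2^(-6)
= 0.5 + 0.25 + 0.0625 + 0.0625 + 0.03125 + 0.03125 + 0.03125 + 0.015625
= 0.9844
Since 0.9844 ≤ 1, prefix-free code exists


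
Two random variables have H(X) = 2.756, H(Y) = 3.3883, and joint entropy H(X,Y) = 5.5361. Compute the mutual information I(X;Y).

I(X;Y) = H(X) + H(Y) - H(X,Y)
I(X;Y) = 2.756 + 3.3883 - 5.5361 = 0.6082 bits


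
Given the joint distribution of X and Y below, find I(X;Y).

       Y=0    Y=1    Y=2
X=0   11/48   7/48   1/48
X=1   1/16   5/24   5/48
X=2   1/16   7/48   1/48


H(X) = 1.5470, H(Y) = 1.4354, H(X,Y) = 2.8413
I(X;Y) = H(X) + H(Y) - H(X,Y) = 0.1411 bits


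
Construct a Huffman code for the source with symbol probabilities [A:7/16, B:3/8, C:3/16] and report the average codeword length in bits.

Huffman tree construction:
Combine smallest probabilities repeatedly
Resulting codes:
  A: 0 (length 1)
  B: 11 (length 2)
  C: 10 (length 2)
Average length = Σ p(s) × length(s) = 1.5625 bits


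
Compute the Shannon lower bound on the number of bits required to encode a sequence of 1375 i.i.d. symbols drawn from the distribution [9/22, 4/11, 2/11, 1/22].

Entropy H = 1.7081 bits/symbol
Minimum bits = H × n = 1.7081 × 1375
= 2348.64 bits


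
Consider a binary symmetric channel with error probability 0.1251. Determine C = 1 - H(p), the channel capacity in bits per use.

For BSC with error probability p:
C = 1 - H(p) where H(p) is binary entropy
H(0.1251) = -0.1251 × log₂(0.1251) - 0.8749 × log₂(0.8749)
H(p) = 0.5438
C = 1 - 0.5438 = 0.4562 bits/use


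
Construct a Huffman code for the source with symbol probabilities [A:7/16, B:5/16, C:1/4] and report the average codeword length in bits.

Huffman tree construction:
Combine smallest probabilities repeatedly
Resulting codes:
  A: 0 (length 1)
  B: 11 (length 2)
  C: 10 (length 2)
Average length = Σ p(s) × length(s) = 1.5625 bits


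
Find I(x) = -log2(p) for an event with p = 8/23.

Information content I(x) = -log₂(p(x))
I = -log₂(8/23) = -log₂(0.3478)
I = 1.5236 bits


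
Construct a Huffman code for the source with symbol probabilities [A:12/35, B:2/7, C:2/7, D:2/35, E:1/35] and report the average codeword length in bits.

Huffman tree construction:
Combine smallest probabilities repeatedly
Resulting codes:
  A: 11 (length 2)
  B: 01 (length 2)
  C: 10 (length 2)
  D: 001 (length 3)
  E: 000 (length 3)
Average length = Σ p(s) × length(s) = 2.0857 bits


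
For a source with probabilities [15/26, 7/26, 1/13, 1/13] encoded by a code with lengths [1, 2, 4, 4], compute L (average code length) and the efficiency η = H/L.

Average length L = Σ p_i × l_i = 1.7308 bits
Entropy H = 1.5368 bits
Efficiency η = H/L × 100% = 88.79%


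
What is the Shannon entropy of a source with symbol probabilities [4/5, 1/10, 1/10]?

H(X) = -Σ p(x) log₂ p(x)
  -4/5 × log₂(4/5) = 0.2575
  -1/10 × log₂(1/10) = 0.3322
  -1/10 × log₂(1/10) = 0.3322
H(X) = 0.9219 bits


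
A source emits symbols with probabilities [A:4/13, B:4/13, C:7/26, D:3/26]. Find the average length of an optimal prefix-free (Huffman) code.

Huffman tree construction:
Combine smallest probabilities repeatedly
Resulting codes:
  A: 10 (length 2)
  B: 11 (length 2)
  C: 01 (length 2)
  D: 00 (length 2)
Average length = Σ p(s) × length(s) = 2.0000 bits


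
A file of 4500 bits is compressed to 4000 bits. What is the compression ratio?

Compression ratio = Original / Compressed
= 4500 / 4000 = 1.12:1


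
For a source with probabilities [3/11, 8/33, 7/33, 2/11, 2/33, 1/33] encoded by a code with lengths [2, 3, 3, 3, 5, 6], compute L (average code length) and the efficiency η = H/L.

Average length L = Σ p_i × l_i = 2.9394 bits
Entropy H = 2.3265 bits
Efficiency η = H/L × 100% = 79.15%


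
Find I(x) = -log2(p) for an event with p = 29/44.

Information content I(x) = -log₂(p(x))
I = -log₂(29/44) = -log₂(0.6591)
I = 0.6015 bits


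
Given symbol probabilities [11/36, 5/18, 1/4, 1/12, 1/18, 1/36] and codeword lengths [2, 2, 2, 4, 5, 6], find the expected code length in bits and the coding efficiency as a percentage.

Average length L = Σ p_i × l_i = 2.4444 bits
Entropy H = 2.2100 bits
Efficiency η = H/L × 100% = 90.41%


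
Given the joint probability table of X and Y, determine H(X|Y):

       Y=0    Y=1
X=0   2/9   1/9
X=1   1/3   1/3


H(X|Y) = Σ_y p(y) H(X|Y=y)
  p(Y=0) = 5/9, H(X|Y=0) = 0.9710
  p(Y=1) = 4/9, H(X|Y=1) = 0.8113
H(X|Y) = 0.5556×0.9710 + 0.4444×0.8113 = 0.9000 bits


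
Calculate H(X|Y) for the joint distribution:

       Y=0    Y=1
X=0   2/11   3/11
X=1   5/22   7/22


H(X|Y) = Σ_y p(y) H(X|Y=y)
  p(Y=0) = 9/22, H(X|Y=0) = 0.9911
  p(Y=1) = 13/22, H(X|Y=1) = 0.9957
H(X|Y) = 0.4091×0.9911 + 0.5909×0.9957 = 0.9938 bits


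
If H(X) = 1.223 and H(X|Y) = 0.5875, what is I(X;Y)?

I(X;Y) = H(X) - H(X|Y)
I(X;Y) = 1.223 - 0.5875 = 0.6355 bits


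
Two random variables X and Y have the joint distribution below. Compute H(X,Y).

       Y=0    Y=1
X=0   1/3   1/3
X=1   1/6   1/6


H(X,Y) = -Σ p(x,y) log₂ p(x,y)
  p(0,0)=1/3: -0.3333 × log₂(0.3333) = 0.5283
  p(0,1)=1/3: -0.3333 × log₂(0.3333) = 0.5283
  p(1,0)=1/6: -0.1667 × log₂(0.1667) = 0.4308
  p(1,1)=1/6: -0.1667 × log₂(0.1667) = 0.4308
H(X,Y) = 1.9183 bits


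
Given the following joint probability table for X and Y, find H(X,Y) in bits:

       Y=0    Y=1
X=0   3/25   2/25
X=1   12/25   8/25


H(X,Y) = -Σ p(x,y) log₂ p(x,y)
  p(0,0)=3/25: -0.1200 × log₂(0.1200) = 0.3671
  p(0,1)=2/25: -0.0800 × log₂(0.0800) = 0.2915
  p(1,0)=12/25: -0.4800 × log₂(0.4800) = 0.5083
  p(1,1)=8/25: -0.3200 × log₂(0.3200) = 0.5260
H(X,Y) = 1.6929 bits


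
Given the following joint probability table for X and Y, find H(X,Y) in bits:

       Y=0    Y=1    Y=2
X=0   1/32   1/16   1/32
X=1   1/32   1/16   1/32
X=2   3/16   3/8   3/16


H(X,Y) = -Σ p(x,y) log₂ p(x,y)
  p(0,0)=1/32: -0.0312 × log₂(0.0312) = 0.1562
  p(0,1)=1/16: -0.0625 × log₂(0.0625) = 0.2500
  p(0,2)=1/32: -0.0312 × log₂(0.0312) = 0.1562
  p(1,0)=1/32: -0.0312 × log₂(0.0312) = 0.1562
  p(1,1)=1/16: -0.0625 × log₂(0.0625) = 0.2500
  p(1,2)=1/32: -0.0312 × log₂(0.0312) = 0.1562
  p(2,0)=3/16: -0.1875 × log₂(0.1875) = 0.4528
  p(2,1)=3/8: -0.3750 × log₂(0.3750) = 0.5306
  p(2,2)=3/16: -0.1875 × log₂(0.1875) = 0.4528
H(X,Y) = 2.5613 bits


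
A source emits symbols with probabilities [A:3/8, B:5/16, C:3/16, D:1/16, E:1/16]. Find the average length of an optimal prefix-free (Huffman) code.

Huffman tree construction:
Combine smallest probabilities repeatedly
Resulting codes:
  A: 0 (length 1)
  B: 10 (length 2)
  C: 111 (length 3)
  D: 1100 (length 4)
  E: 1101 (length 4)
Average length = Σ p(s) × length(s) = 2.0625 bits


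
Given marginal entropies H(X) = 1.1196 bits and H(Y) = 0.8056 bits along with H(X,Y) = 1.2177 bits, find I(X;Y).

I(X;Y) = H(X) + H(Y) - H(X,Y)
I(X;Y) = 1.1196 + 0.8056 - 1.2177 = 0.7075 bits


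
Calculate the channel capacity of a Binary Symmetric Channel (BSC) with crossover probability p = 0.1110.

For BSC with error probability p:
C = 1 - H(p) where H(p) is binary entropy
H(0.1110) = -0.1110 × log₂(0.1110) - 0.8890 × log₂(0.8890)
H(p) = 0.5029
C = 1 - 0.5029 = 0.4971 bits/use


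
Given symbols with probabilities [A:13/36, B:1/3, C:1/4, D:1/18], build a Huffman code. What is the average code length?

Huffman tree construction:
Combine smallest probabilities repeatedly
Resulting codes:
  A: 0 (length 1)
  B: 11 (length 2)
  C: 101 (length 3)
  D: 100 (length 3)
Average length = Σ p(s) × length(s) = 1.9444 bits


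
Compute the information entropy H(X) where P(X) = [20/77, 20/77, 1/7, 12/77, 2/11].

H(X) = -Σ p(x) log₂ p(x)
  -20/77 × log₂(20/77) = 0.5052
  -20/77 × log₂(20/77) = 0.5052
  -1/7 × log₂(1/7) = 0.4011
  -12/77 × log₂(12/77) = 0.4179
  -2/11 × log₂(2/11) = 0.4472
H(X) = 2.2765 bits


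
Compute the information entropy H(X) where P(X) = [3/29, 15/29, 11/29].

H(X) = -Σ p(x) log₂ p(x)
  -3/29 × log₂(3/29) = 0.3386
  -15/29 × log₂(15/29) = 0.4919
  -11/29 × log₂(11/29) = 0.5305
H(X) = 1.3610 bits


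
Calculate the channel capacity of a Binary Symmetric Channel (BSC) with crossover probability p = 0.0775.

For BSC with error probability p:
C = 1 - H(p) where H(p) is binary entropy
H(0.0775) = -0.0775 × log₂(0.0775) - 0.9225 × log₂(0.9225)
H(p) = 0.3933
C = 1 - 0.3933 = 0.6067 bits/use


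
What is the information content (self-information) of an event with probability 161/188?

Information content I(x) = -log₂(p(x))
I = -log₂(161/188) = -log₂(0.8564)
I = 0.2237 bits


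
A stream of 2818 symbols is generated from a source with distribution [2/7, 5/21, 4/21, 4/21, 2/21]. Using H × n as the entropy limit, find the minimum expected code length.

Entropy H = 2.2438 bits/symbol
Minimum bits = H × n = 2.2438 × 2818
= 6322.95 bits


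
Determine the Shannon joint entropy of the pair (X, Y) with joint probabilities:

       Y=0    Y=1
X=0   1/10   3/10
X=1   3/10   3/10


H(X,Y) = -Σ p(x,y) log₂ p(x,y)
  p(0,0)=1/10: -0.1000 × log₂(0.1000) = 0.3322
  p(0,1)=3/10: -0.3000 × log₂(0.3000) = 0.5211
  p(1,0)=3/10: -0.3000 × log₂(0.3000) = 0.5211
  p(1,1)=3/10: -0.3000 × log₂(0.3000) = 0.5211
H(X,Y) = 1.8955 bits


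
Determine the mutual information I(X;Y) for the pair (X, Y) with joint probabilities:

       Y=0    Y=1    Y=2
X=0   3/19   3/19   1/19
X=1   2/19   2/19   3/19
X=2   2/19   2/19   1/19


H(X) = 1.5683, H(Y) = 1.5683, H(X,Y) = 3.0761
I(X;Y) = H(X) + H(Y) - H(X,Y) = 0.0605 bits


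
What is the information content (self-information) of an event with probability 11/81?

Information content I(x) = -log₂(p(x))
I = -log₂(11/81) = -log₂(0.1358)
I = 2.8804 bits


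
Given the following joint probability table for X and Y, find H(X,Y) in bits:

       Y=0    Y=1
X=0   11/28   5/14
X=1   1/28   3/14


H(X,Y) = -Σ p(x,y) log₂ p(x,y)
  p(0,0)=11/28: -0.3929 × log₂(0.3929) = 0.5295
  p(0,1)=5/14: -0.3571 × log₂(0.3571) = 0.5305
  p(1,0)=1/28: -0.0357 × log₂(0.0357) = 0.1717
  p(1,1)=3/14: -0.2143 × log₂(0.2143) = 0.4762
H(X,Y) = 1.7080 bits


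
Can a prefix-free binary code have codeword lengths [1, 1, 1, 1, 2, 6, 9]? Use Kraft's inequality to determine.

Kraft inequality: Σ 2^(-l_i) ≤ 1 for prefix-free code
Calculating: 2^(-1) + 2^(-1) + 2^(-1) + 2^(-1) + 2^(-2) + 2^(-6) + 2^(-9)
= 0.5 + 0.5 + 0.5 + 0.5 + 0.25 + 0.015625 + 0.001953125
= 2.2676
Since 2.2676 > 1, prefix-free code does not exist


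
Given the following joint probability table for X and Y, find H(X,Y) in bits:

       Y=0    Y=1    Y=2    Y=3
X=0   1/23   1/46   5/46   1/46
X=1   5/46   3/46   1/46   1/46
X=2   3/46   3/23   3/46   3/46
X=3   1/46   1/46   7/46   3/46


H(X,Y) = -Σ p(x,y) log₂ p(x,y)
  p(0,0)=1/23: -0.0435 × log₂(0.0435) = 0.1967
  p(0,1)=1/46: -0.0217 × log₂(0.0217) = 0.1201
  p(0,2)=5/46: -0.1087 × log₂(0.1087) = 0.3480
  p(0,3)=1/46: -0.0217 × log₂(0.0217) = 0.1201
  p(1,0)=5/46: -0.1087 × log₂(0.1087) = 0.3480
  p(1,1)=3/46: -0.0652 × log₂(0.0652) = 0.2569
  p(1,2)=1/46: -0.0217 × log₂(0.0217) = 0.1201
  p(1,3)=1/46: -0.0217 × log₂(0.0217) = 0.1201
  p(2,0)=3/46: -0.0652 × log₂(0.0652) = 0.2569
  p(2,1)=3/23: -0.1304 × log₂(0.1304) = 0.3833
  p(2,2)=3/46: -0.0652 × log₂(0.0652) = 0.2569
  p(2,3)=3/46: -0.0652 × log₂(0.0652) = 0.2569
  p(3,0)=1/46: -0.0217 × log₂(0.0217) = 0.1201
  p(3,1)=1/46: -0.0217 × log₂(0.0217) = 0.1201
  p(3,2)=7/46: -0.1522 × log₂(0.1522) = 0.4133
  p(3,3)=3/46: -0.0652 × log₂(0.0652) = 0.2569
H(X,Y) = 3.6941 bits


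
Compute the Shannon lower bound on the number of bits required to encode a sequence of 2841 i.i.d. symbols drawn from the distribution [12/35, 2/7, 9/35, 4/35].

Entropy H = 1.9073 bits/symbol
Minimum bits = H × n = 1.9073 × 2841
= 5418.74 bits


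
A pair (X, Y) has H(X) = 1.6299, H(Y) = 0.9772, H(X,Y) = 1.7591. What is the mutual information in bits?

I(X;Y) = H(X) + H(Y) - H(X,Y)
I(X;Y) = 1.6299 + 0.9772 - 1.7591 = 0.848 bits


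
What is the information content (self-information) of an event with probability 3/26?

Information content I(x) = -log₂(p(x))
I = -log₂(3/26) = -log₂(0.1154)
I = 3.1155 bits


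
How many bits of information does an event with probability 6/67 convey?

Information content I(x) = -log₂(p(x))
I = -log₂(6/67) = -log₂(0.0896)
I = 3.4811 bits


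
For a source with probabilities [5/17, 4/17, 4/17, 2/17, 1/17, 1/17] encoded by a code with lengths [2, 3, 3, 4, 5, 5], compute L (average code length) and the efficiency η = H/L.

Average length L = Σ p_i × l_i = 3.0588 bits
Entropy H = 2.3457 bits
Efficiency η = H/L × 100% = 76.69%


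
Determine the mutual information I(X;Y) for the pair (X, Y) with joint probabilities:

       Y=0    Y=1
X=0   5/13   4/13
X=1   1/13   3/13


H(X) = 0.8905, H(Y) = 0.9957, H(X,Y) = 1.8262
I(X;Y) = H(X) + H(Y) - H(X,Y) = 0.0600 bits


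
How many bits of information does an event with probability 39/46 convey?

Information content I(x) = -log₂(p(x))
I = -log₂(39/46) = -log₂(0.8478)
I = 0.2382 bits


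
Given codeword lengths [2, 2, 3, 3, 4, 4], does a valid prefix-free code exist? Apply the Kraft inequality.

Kraft inequality: Σ 2^(-l_i) ≤ 1 for prefix-free code
Calculating: 2^(-2) + 2^(-2) + 2^(-3) + 2^(-3) + 2^(-4) + 2^(-4)
= 0.25 + 0.25 + 0.125 + 0.125 + 0.0625 + 0.0625
= 0.8750
Since 0.8750 ≤ 1, prefix-free code exists


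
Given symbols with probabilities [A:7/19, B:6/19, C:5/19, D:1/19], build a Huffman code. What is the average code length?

Huffman tree construction:
Combine smallest probabilities repeatedly
Resulting codes:
  A: 0 (length 1)
  B: 10 (length 2)
  C: 111 (length 3)
  D: 110 (length 3)
Average length = Σ p(s) × length(s) = 1.9474 bits


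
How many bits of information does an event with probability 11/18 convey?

Information content I(x) = -log₂(p(x))
I = -log₂(11/18) = -log₂(0.6111)
I = 0.7105 bits


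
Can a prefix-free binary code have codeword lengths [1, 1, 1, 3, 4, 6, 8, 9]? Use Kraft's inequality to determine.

Kraft inequality: Σ 2^(-l_i) ≤ 1 for prefix-free code
Calculating: 2^(-1) + 2^(-1) + 2^(-1) + 2^(-3) + 2^(-4) + 2^(-6) + 2^(-8) + 2^(-9)
= 0.5 + 0.5 + 0.5 + 0.125 + 0.0625 + 0.015625 + 0.00390625 + 0.001953125
= 1.7090
Since 1.7090 > 1, prefix-free code does not exist


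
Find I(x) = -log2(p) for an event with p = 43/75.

Information content I(x) = -log₂(p(x))
I = -log₂(43/75) = -log₂(0.5733)
I = 0.8026 bits


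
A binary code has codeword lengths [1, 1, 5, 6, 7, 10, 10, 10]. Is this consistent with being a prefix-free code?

Kraft inequality: Σ 2^(-l_i) ≤ 1 for prefix-free code
Calculating: 2^(-1) + 2^(-1) + 2^(-5) + 2^(-6) + 2^(-7) + 2^(-10) + 2^(-10) + 2^(-10)
= 0.5 + 0.5 + 0.03125 + 0.015625 + 0.0078125 + 0.0009765625 + 0.0009765625 + 0.0009765625
= 1.0576
Since 1.0576 > 1, prefix-free code does not exist


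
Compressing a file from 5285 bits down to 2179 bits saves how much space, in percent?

Space savings = (1 - Compressed/Original) × 100%
= (1 - 2179/5285) × 100%
= 58.77%


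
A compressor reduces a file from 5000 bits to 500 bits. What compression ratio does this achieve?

Compression ratio = Original / Compressed
= 5000 / 500 = 10.00:1


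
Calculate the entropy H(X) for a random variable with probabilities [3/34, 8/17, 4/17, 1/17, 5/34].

H(X) = -Σ p(x) log₂ p(x)
  -3/34 × log₂(3/34) = 0.3090
  -8/17 × log₂(8/17) = 0.5117
  -4/17 × log₂(4/17) = 0.4912
  -1/17 × log₂(1/17) = 0.2404
  -5/34 × log₂(5/34) = 0.4067
H(X) = 1.9591 bits


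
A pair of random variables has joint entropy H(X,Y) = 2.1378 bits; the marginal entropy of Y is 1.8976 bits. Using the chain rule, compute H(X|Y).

Chain rule: H(X,Y) = H(X|Y) + H(Y)
H(X|Y) = H(X,Y) - H(Y) = 2.1378 - 1.8976 = 0.2402 bits


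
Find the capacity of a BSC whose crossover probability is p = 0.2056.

For BSC with error probability p:
C = 1 - H(p) where H(p) is binary entropy
H(0.2056) = -0.2056 × log₂(0.2056) - 0.7944 × log₂(0.7944)
H(p) = 0.7330
C = 1 - 0.7330 = 0.2670 bits/use


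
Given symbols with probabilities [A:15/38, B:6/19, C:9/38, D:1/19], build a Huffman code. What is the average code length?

Huffman tree construction:
Combine smallest probabilities repeatedly
Resulting codes:
  A: 0 (length 1)
  B: 11 (length 2)
  C: 101 (length 3)
  D: 100 (length 3)
Average length = Σ p(s) × length(s) = 1.8947 bits


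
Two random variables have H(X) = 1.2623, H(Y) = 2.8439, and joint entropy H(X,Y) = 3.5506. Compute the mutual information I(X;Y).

I(X;Y) = H(X) + H(Y) - H(X,Y)
I(X;Y) = 1.2623 + 2.8439 - 3.5506 = 0.5556 bits


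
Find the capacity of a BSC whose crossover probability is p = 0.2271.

For BSC with error probability p:
C = 1 - H(p) where H(p) is binary entropy
H(0.2271) = -0.2271 × log₂(0.2271) - 0.7729 × log₂(0.7729)
H(p) = 0.7729
C = 1 - 0.7729 = 0.2271 bits/use


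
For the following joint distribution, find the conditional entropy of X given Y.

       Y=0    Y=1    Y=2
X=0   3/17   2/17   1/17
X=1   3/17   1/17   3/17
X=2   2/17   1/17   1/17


H(X|Y) = Σ_y p(y) H(X|Y=y)
  p(Y=0) = 8/17, H(X|Y=0) = 1.5613
  p(Y=1) = 4/17, H(X|Y=1) = 1.5000
  p(Y=2) = 5/17, H(X|Y=2) = 1.3710
H(X|Y) = 0.4706×1.5613 + 0.2353×1.5000 + 0.2941×1.3710 = 1.4909 bits


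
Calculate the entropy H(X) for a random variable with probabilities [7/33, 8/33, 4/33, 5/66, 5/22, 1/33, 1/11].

H(X) = -Σ p(x) log₂ p(x)
  -7/33 × log₂(7/33) = 0.4745
  -8/33 × log₂(8/33) = 0.4956
  -4/33 × log₂(4/33) = 0.3690
  -5/66 × log₂(5/66) = 0.2820
  -5/22 × log₂(5/22) = 0.4858
  -1/33 × log₂(1/33) = 0.1529
  -1/11 × log₂(1/11) = 0.3145
H(X) = 2.5743 bits


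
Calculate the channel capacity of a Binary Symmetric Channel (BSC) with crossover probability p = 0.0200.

For BSC with error probability p:
C = 1 - H(p) where H(p) is binary entropy
H(0.0200) = -0.0200 × log₂(0.0200) - 0.9800 × log₂(0.9800)
H(p) = 0.1414
C = 1 - 0.1414 = 0.8586 bits/use


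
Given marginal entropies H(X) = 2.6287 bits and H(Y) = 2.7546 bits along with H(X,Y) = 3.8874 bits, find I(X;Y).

I(X;Y) = H(X) + H(Y) - H(X,Y)
I(X;Y) = 2.6287 + 2.7546 - 3.8874 = 1.4959 bits


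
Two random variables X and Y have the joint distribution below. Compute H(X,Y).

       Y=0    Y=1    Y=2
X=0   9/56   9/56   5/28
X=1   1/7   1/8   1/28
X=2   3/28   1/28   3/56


H(X,Y) = -Σ p(x,y) log₂ p(x,y)
  p(0,0)=9/56: -0.1607 × log₂(0.1607) = 0.4239
  p(0,1)=9/56: -0.1607 × log₂(0.1607) = 0.4239
  p(0,2)=5/28: -0.1786 × log₂(0.1786) = 0.4438
  p(1,0)=1/7: -0.1429 × log₂(0.1429) = 0.4011
  p(1,1)=1/8: -0.1250 × log₂(0.1250) = 0.3750
  p(1,2)=1/28: -0.0357 × log₂(0.0357) = 0.1717
  p(2,0)=3/28: -0.1071 × log₂(0.1071) = 0.3453
  p(2,1)=1/28: -0.0357 × log₂(0.0357) = 0.1717
  p(2,2)=3/56: -0.0536 × log₂(0.0536) = 0.2262
H(X,Y) = 2.9825 bits


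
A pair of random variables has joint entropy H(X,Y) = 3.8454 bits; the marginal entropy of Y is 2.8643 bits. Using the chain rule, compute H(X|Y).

Chain rule: H(X,Y) = H(X|Y) + H(Y)
H(X|Y) = H(X,Y) - H(Y) = 3.8454 - 2.8643 = 0.9811 bits


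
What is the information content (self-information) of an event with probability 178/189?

Information content I(x) = -log₂(p(x))
I = -log₂(178/189) = -log₂(0.9418)
I = 0.0865 bits


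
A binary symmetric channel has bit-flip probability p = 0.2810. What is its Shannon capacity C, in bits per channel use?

For BSC with error probability p:
C = 1 - H(p) where H(p) is binary entropy
H(0.2810) = -0.2810 × log₂(0.2810) - 0.7190 × log₂(0.7190)
H(p) = 0.8568
C = 1 - 0.8568 = 0.1432 bits/use


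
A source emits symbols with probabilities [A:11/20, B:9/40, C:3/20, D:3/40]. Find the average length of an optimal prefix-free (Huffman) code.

Huffman tree construction:
Combine smallest probabilities repeatedly
Resulting codes:
  A: 1 (length 1)
  B: 00 (length 2)
  C: 011 (length 3)
  D: 010 (length 3)
Average length = Σ p(s) × length(s) = 1.6750 bits


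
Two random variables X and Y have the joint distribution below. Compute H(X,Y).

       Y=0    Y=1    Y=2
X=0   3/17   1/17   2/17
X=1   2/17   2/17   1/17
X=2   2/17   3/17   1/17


H(X,Y) = -Σ p(x,y) log₂ p(x,y)
  p(0,0)=3/17: -0.1765 × log₂(0.1765) = 0.4416
  p(0,1)=1/17: -0.0588 × log₂(0.0588) = 0.2404
  p(0,2)=2/17: -0.1176 × log₂(0.1176) = 0.3632
  p(1,0)=2/17: -0.1176 × log₂(0.1176) = 0.3632
  p(1,1)=2/17: -0.1176 × log₂(0.1176) = 0.3632
  p(1,2)=1/17: -0.0588 × log₂(0.0588) = 0.2404
  p(2,0)=2/17: -0.1176 × log₂(0.1176) = 0.3632
  p(2,1)=3/17: -0.1765 × log₂(0.1765) = 0.4416
  p(2,2)=1/17: -0.0588 × log₂(0.0588) = 0.2404
H(X,Y) = 3.0575 bits


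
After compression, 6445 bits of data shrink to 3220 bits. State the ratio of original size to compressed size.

Compression ratio = Original / Compressed
= 6445 / 3220 = 2.00:1


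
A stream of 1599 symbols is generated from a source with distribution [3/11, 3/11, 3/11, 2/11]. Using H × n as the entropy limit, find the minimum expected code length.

Entropy H = 1.9808 bits/symbol
Minimum bits = H × n = 1.9808 × 1599
= 3167.34 bits


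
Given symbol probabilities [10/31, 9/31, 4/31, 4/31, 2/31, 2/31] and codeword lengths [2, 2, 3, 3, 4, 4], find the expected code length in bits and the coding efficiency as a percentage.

Average length L = Σ p_i × l_i = 2.5161 bits
Entropy H = 2.3171 bits
Efficiency η = H/L × 100% = 92.09%


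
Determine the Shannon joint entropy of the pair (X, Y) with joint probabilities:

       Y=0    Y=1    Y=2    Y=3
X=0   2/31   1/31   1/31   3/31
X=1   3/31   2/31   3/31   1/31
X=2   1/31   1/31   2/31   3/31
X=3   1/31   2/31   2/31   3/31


H(X,Y) = -Σ p(x,y) log₂ p(x,y)
  p(0,0)=2/31: -0.0645 × log₂(0.0645) = 0.2551
  p(0,1)=1/31: -0.0323 × log₂(0.0323) = 0.1598
  p(0,2)=1/31: -0.0323 × log₂(0.0323) = 0.1598
  p(0,3)=3/31: -0.0968 × log₂(0.0968) = 0.3261
  p(1,0)=3/31: -0.0968 × log₂(0.0968) = 0.3261
  p(1,1)=2/31: -0.0645 × log₂(0.0645) = 0.2551
  p(1,2)=3/31: -0.0968 × log₂(0.0968) = 0.3261
  p(1,3)=1/31: -0.0323 × log₂(0.0323) = 0.1598
  p(2,0)=1/31: -0.0323 × log₂(0.0323) = 0.1598
  p(2,1)=1/31: -0.0323 × log₂(0.0323) = 0.1598
  p(2,2)=2/31: -0.0645 × log₂(0.0645) = 0.2551
  p(2,3)=3/31: -0.0968 × log₂(0.0968) = 0.3261
  p(3,0)=1/31: -0.0323 × log₂(0.0323) = 0.1598
  p(3,1)=2/31: -0.0645 × log₂(0.0645) = 0.2551
  p(3,2)=2/31: -0.0645 × log₂(0.0645) = 0.2551
  p(3,3)=3/31: -0.0968 × log₂(0.0968) = 0.3261
H(X,Y) = 3.8647 bits


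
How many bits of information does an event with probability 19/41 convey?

Information content I(x) = -log₂(p(x))
I = -log₂(19/41) = -log₂(0.4634)
I = 1.1096 bits


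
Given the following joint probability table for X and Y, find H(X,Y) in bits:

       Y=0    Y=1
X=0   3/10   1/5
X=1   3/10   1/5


H(X,Y) = -Σ p(x,y) log₂ p(x,y)
  p(0,0)=3/10: -0.3000 × log₂(0.3000) = 0.5211
  p(0,1)=1/5: -0.2000 × log₂(0.2000) = 0.4644
  p(1,0)=3/10: -0.3000 × log₂(0.3000) = 0.5211
  p(1,1)=1/5: -0.2000 × log₂(0.2000) = 0.4644
H(X,Y) = 1.9710 bits


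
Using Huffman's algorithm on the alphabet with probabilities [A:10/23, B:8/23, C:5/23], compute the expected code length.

Huffman tree construction:
Combine smallest probabilities repeatedly
Resulting codes:
  A: 0 (length 1)
  B: 11 (length 2)
  C: 10 (length 2)
Average length = Σ p(s) × length(s) = 1.5652 bits


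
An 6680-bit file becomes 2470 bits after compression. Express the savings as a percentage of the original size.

Space savings = (1 - Compressed/Original) × 100%
= (1 - 2470/6680) × 100%
= 63.02%


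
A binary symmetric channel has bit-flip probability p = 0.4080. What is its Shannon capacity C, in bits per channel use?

For BSC with error probability p:
C = 1 - H(p) where H(p) is binary entropy
H(0.4080) = -0.4080 × log₂(0.4080) - 0.5920 × log₂(0.5920)
H(p) = 0.9754
C = 1 - 0.9754 = 0.0246 bits/use


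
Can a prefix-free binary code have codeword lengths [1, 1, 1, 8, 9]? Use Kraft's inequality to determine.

Kraft inequality: Σ 2^(-l_i) ≤ 1 for prefix-free code
Calculating: 2^(-1) + 2^(-1) + 2^(-1) + 2^(-8) + 2^(-9)
= 0.5 + 0.5 + 0.5 + 0.00390625 + 0.001953125
= 1.5059
Since 1.5059 > 1, prefix-free code does not exist


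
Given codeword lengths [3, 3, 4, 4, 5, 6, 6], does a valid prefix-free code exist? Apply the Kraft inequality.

Kraft inequality: Σ 2^(-l_i) ≤ 1 for prefix-free code
Calculating: 2^(-3) + 2^(-3) + 2^(-4) + 2^(-4) + 2^(-5) + 2^(-6) + 2^(-6)
= 0.125 + 0.125 + 0.0625 + 0.0625 + 0.03125 + 0.015625 + 0.015625
= 0.4375
Since 0.4375 ≤ 1, prefix-free code exists


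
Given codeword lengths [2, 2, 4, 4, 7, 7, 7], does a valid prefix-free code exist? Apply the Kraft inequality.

Kraft inequality: Σ 2^(-l_i) ≤ 1 for prefix-free code
Calculating: 2^(-2) + 2^(-2) + 2^(-4) + 2^(-4) + 2^(-7) + 2^(-7) + 2^(-7)
= 0.25 + 0.25 + 0.0625 + 0.0625 + 0.0078125 + 0.0078125 + 0.0078125
= 0.6484
Since 0.6484 ≤ 1, prefix-free code exists


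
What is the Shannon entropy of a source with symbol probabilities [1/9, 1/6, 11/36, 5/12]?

H(X) = -Σ p(x) log₂ p(x)
  -1/9 × log₂(1/9) = 0.3522
  -1/6 × log₂(1/6) = 0.4308
  -11/36 × log₂(11/36) = 0.5227
  -5/12 × log₂(5/12) = 0.5263
H(X) = 1.8320 bits


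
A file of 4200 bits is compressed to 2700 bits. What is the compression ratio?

Compression ratio = Original / Compressed
= 4200 / 2700 = 1.56:1


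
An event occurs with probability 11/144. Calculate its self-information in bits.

Information content I(x) = -log₂(p(x))
I = -log₂(11/144) = -log₂(0.0764)
I = 3.7105 bits


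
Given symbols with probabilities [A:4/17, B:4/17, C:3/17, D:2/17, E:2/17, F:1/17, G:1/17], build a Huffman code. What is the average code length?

Huffman tree construction:
Combine smallest probabilities repeatedly
Resulting codes:
  A: 00 (length 2)
  B: 01 (length 2)
  C: 111 (length 3)
  D: 100 (length 3)
  E: 101 (length 3)
  F: 1100 (length 4)
  G: 1101 (length 4)
Average length = Σ p(s) × length(s) = 2.6471 bits


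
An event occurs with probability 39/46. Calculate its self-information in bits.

Information content I(x) = -log₂(p(x))
I = -log₂(39/46) = -log₂(0.8478)
I = 0.2382 bits


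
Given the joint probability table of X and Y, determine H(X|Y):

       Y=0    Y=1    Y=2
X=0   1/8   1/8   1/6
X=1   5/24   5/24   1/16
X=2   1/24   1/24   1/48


H(X|Y) = Σ_y p(y) H(X|Y=y)
  p(Y=0) = 3/8, H(X|Y=0) = 1.3516
  p(Y=1) = 3/8, H(X|Y=1) = 1.3516
  p(Y=2) = 1/4, H(X|Y=2) = 1.1887
H(X|Y) = 0.3750×1.3516 + 0.3750×1.3516 + 0.2500×1.1887 = 1.3109 bits
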